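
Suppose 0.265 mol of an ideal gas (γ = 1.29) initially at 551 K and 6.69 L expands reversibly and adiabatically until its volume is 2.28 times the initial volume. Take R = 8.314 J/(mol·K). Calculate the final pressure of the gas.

P₁ = nRT₁/V₁ = 0.265×8.314×551/6.69 = 181 kPa.
Adiabatic: TV^(γ−1) = const ⇒ T₂ = 551×(0.439)^0.290 = 434 K; PV^γ = const ⇒ P₂ = 62.7 kPa.

62.7 kPa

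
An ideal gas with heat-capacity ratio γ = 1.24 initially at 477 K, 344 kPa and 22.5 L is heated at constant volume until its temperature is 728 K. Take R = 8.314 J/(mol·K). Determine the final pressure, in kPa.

Isochoric: V stays 22.5 L; P/T = const ⇒ T₂ = 728 K, P₂ = 525 kPa.

525 kPa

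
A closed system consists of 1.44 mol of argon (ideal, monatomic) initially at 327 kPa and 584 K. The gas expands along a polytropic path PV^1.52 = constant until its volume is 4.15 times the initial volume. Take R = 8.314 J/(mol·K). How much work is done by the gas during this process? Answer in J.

V₁ = nRT₁/P₁ = 1.44×8.314×584/327 = 21.4 L.
Polytropic n=1.52: T₂ = T₁(V₁/V₂)^(n−1) = 584×(0.241)^0.52 = 279 K; P₂ = P₁(V₁/V₂)^n = 37.6 kPa.
W = (P₁V₁−P₂V₂)/(n−1) = (327×21.4−37.6×88.7)/0.52 = 7030 J.

7030 J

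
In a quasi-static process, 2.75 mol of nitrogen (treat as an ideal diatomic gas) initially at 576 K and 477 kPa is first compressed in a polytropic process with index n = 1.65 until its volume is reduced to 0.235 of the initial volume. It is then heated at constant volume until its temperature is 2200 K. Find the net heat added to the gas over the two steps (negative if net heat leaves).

V₁ = nRT₁/P₁ = 2.75×8.314×576/477 = 27.6 L.
Step 1 — Polytropic n=1.65: T₂ = T₁(V₁/V₂)^(n−1) = 576×(4.26)^0.65 = 1480 K; P₂ = P₁(V₁/V₂)^n = 5200 kPa.
W = (P₁V₁−P₂V₂)/(n−1) = (477×27.6−5200×6.49)/0.65 = -31700 J.
ΔU = nCvΔT = 2.75×20.8×(1480−576) = 51500 J.
Q = ΔU + W = 19800 J.
State after step 1: P = 5200 kPa, V = 6.49 L, T = 1480 K.
Step 2 — Isochoric: V stays 6.49 L; P/T = const ⇒ T₂ = 2200 K, P₂ = 7750 kPa.
W = 0 (no volume change).
ΔU = nCvΔT = 2.75×20.8×(2200−1480) = 41400 J.
Q = ΔU = 41400 J.
Net over both steps: W = -31700 J, Q = 61200 J, ΔU = 92800 J.

61200 J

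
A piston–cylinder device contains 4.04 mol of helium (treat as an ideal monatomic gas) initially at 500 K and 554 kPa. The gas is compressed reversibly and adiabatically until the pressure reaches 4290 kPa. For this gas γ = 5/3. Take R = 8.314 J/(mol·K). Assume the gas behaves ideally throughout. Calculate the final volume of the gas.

V₁ = nRT₁/P₁ = 4.04×8.314×500/554 = 30.3 L.
Adiabatic: T₂/T₁ = (P₂/P₁)^((γ−1)/γ) ⇒ T₂ = 500×(7.74)^0.400 = 1130 K; V₂ = 8.88 L.

8.88 L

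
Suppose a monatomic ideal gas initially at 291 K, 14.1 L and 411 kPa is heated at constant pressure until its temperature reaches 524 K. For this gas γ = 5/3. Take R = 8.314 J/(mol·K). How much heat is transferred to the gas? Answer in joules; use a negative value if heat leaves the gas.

n = P₁V₁/(RT₁) = 411×14.1/(8.314×291) = 2.40 mol.
Isobaric: P stays 411 kPa; V/T = const ⇒ T₂ = 524 K, V₂ = 25.4 L.
W = PΔV = 411×(25.4−14.1) kPa·L = 4640 J.
ΔU = nCvΔT = 2.40×12.5×(524−291) = 6960 J.
Q = ΔU + W = nCpΔT = 11600 J.

11600 J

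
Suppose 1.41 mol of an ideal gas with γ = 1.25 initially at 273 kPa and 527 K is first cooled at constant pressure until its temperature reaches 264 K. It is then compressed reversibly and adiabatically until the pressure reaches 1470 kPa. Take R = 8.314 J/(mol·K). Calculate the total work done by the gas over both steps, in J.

-8040 J

V₁ = nRT₁/P₁ = 1.41×8.314×527/273 = 22.6 L.
Step 1 — Isobaric: P stays 273 kPa; V/T = const ⇒ T₂ = 264 K, V₂ = 11.3 L.
W = PΔV = 273×(11.3−22.6) kPa·L = -3080 J.
ΔU = nCvΔT = 1.41×33.3×(264−527) = -12300 J.
Q = ΔU + W = nCpΔT = -15400 J.
State after step 1: P = 273 kPa, V = 11.3 L, T = 264 K.
Step 2 — Adiabatic: T₂/T₁ = (P₂/P₁)^((γ−1)/γ) ⇒ T₂ = 264×(5.38)^0.200 = 370 K; V₂ = 2.95 L.
ΔU = nCvΔT = 1.41×33.3×(370−264) = 4960 J.
Q = 0 for an adiabatic process, so W = −ΔU = -4960 J.
Net over both steps: W = -8040 J, Q = -15400 J, ΔU = -7380 J.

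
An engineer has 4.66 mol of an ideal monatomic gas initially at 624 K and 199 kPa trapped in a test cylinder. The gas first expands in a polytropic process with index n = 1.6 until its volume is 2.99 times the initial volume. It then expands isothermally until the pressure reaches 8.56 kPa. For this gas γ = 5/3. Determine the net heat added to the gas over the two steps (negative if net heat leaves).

V₁ = nRT₁/P₁ = 4.66×8.314×624/199 = 121 L.
Step 1 — Polytropic n=1.6: T₂ = T₁(V₁/V₂)^(n−1) = 624×(0.334)^0.60 = 323 K; P₂ = P₁(V₁/V₂)^n = 34.5 kPa.
W = (P₁V₁−P₂V₂)/(n−1) = (199×121−34.5×363)/0.60 = 19400 J.
ΔU = nCvΔT = 4.66×12.5×(323−624) = -17500 J.
Q = ΔU + W = 1940 J.
State after step 1: P = 34.5 kPa, V = 363 L, T = 323 K.
Step 2 — Isothermal: T stays 323 K; PV = const ⇒ V₂ = 1460 L, P₂ = 8.56 kPa.
ΔU = 0 (ideal gas, T constant).
W = nRT ln(V₂/V₁) = 4.66×8.314×323×ln(4.03) = 17500 J.
Q = ΔU + W = 17500 J.
Net over both steps: W = 36900 J, Q = 19400 J, ΔU = -17500 J.

19400 J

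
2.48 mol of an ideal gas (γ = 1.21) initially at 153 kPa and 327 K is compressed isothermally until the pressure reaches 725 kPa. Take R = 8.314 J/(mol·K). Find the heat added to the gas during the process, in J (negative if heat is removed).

V₁ = nRT₁/P₁ = 2.48×8.314×327/153 = 44.1 L.
Isothermal: T stays 327 K; PV = const ⇒ V₂ = 9.30 L, P₂ = 725 kPa.
ΔU = 0 (ideal gas, T constant).
W = nRT ln(V₂/V₁) = 2.48×8.314×327×ln(0.211) = -10500 J.
Q = ΔU + W = -10500 J.

-10500 J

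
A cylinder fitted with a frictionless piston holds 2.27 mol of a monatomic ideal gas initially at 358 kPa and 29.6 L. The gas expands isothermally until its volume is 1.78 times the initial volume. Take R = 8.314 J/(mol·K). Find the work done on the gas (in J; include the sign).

-6110 J

T₁ = P₁V₁/(nR) = 358×29.6/(2.27×8.314) = 561 K.
Isothermal: T stays 561 K; PV = const ⇒ V₂ = 52.7 L, P₂ = 201 kPa.
W = nRT ln(V₂/V₁) = 2.27×8.314×561×ln(1.78) = 6110 J.
Work done on the gas = −W_by = -6110 J.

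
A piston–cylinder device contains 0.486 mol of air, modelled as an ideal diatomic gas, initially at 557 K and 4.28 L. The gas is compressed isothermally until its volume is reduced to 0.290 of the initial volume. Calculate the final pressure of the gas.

1810 kPa

P₁ = nRT₁/V₁ = 0.486×8.314×557/4.28 = 526 kPa.
Isothermal: T stays 557 K; PV = const ⇒ V₂ = 1.24 L, P₂ = 1810 kPa.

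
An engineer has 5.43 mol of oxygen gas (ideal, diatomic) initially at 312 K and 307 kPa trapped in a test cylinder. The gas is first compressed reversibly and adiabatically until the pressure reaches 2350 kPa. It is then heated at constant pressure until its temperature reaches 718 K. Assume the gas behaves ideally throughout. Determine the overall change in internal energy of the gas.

45800 J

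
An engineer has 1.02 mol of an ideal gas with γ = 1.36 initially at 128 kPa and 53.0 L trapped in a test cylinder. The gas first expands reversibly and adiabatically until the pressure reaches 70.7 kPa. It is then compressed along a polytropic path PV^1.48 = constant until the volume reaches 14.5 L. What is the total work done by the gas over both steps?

-12900 J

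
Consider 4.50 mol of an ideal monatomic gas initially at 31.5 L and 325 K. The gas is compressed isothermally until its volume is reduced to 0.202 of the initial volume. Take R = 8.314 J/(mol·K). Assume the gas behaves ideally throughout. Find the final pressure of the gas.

1910 kPa

P₁ = nRT₁/V₁ = 4.50×8.314×325/31.5 = 386 kPa.
Isothermal: T stays 325 K; PV = const ⇒ V₂ = 6.36 L, P₂ = 1910 kPa.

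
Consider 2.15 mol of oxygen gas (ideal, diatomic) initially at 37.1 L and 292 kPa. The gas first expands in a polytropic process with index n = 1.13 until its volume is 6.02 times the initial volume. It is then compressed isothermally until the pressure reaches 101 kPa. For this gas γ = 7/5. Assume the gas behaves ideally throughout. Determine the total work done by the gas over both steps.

9050 J

T₁ = P₁V₁/(nR) = 292×37.1/(2.15×8.314) = 606 K.
Step 1 — Polytropic n=1.13: T₂ = T₁(V₁/V₂)^(n−1) = 606×(0.166)^0.13 = 480 K; P₂ = P₁(V₁/V₂)^n = 38.4 kPa.
W = (P₁V₁−P₂V₂)/(n−1) = (292×37.1−38.4×223)/0.13 = 17300 J.
ΔU = nCvΔT = 2.15×20.8×(480−606) = -5640 J.
Q = ΔU + W = 11700 J.
State after step 1: P = 38.4 kPa, V = 223 L, T = 480 K.
Step 2 — Isothermal: T stays 480 K; PV = const ⇒ V₂ = 84.9 L, P₂ = 101 kPa.
ΔU = 0 (ideal gas, T constant).
W = nRT ln(V₂/V₁) = 2.15×8.314×480×ln(0.380) = -8290 J.
Q = ΔU + W = -8290 J.
Net over both steps: W = 9050 J, Q = 3410 J, ΔU = -5640 J.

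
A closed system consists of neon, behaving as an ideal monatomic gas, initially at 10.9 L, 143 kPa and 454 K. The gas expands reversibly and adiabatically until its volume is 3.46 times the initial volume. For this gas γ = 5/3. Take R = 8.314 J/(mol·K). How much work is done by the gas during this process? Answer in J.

1320 J

n = P₁V₁/(RT₁) = 143×10.9/(8.314×454) = 0.413 mol.
Adiabatic: TV^(γ−1) = const ⇒ T₂ = 454×(0.289)^0.667 = 198 K; PV^γ = const ⇒ P₂ = 18.1 kPa.
ΔU = nCvΔT = 0.413×12.5×(198−454) = -1320 J.
Q = 0 for an adiabatic process, so W = −ΔU = 1320 J.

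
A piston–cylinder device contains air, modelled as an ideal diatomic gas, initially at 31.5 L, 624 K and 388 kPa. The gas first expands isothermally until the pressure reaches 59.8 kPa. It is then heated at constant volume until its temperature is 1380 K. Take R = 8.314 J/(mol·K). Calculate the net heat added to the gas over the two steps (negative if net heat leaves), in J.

59900 J

n = P₁V₁/(RT₁) = 388×31.5/(8.314×624) = 2.36 mol.
Step 1 — Isothermal: T stays 624 K; PV = const ⇒ V₂ = 204 L, P₂ = 59.8 kPa.
ΔU = 0 (ideal gas, T constant).
W = nRT ln(V₂/V₁) = 2.36×8.314×624×ln(6.49) = 22900 J.
Q = ΔU + W = 22900 J.
State after step 1: P = 59.8 kPa, V = 204 L, T = 624 K.
Step 2 — Isochoric: V stays 204 L; P/T = const ⇒ T₂ = 1380 K, P₂ = 132 kPa.
W = 0 (no volume change).
ΔU = nCvΔT = 2.36×20.8×(1380−624) = 37000 J.
Q = ΔU = 37000 J.
Net over both steps: W = 22900 J, Q = 59900 J, ΔU = 37000 J.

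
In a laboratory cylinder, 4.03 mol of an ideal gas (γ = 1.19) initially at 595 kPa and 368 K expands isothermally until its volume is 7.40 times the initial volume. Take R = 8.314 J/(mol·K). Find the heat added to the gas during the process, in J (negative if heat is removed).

24700 J

V₁ = nRT₁/P₁ = 4.03×8.314×368/595 = 20.7 L.
Isothermal: T stays 368 K; PV = const ⇒ V₂ = 153 L, P₂ = 80.4 kPa.
ΔU = 0 (ideal gas, T constant).
W = nRT ln(V₂/V₁) = 4.03×8.314×368×ln(7.40) = 24700 J.
Q = ΔU + W = 24700 J.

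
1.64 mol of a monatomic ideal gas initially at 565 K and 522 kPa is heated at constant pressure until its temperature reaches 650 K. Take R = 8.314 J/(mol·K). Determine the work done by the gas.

1160 J

V₁ = nRT₁/P₁ = 1.64×8.314×565/522 = 14.8 L.
Isobaric: P stays 522 kPa; V/T = const ⇒ T₂ = 650 K, V₂ = 17.0 L.
W = PΔV = 522×(17.0−14.8) kPa·L = 1160 J.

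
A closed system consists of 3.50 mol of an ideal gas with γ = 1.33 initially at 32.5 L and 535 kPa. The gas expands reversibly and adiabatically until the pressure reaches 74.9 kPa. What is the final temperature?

T₁ = P₁V₁/(nR) = 535×32.5/(3.50×8.314) = 598 K.
Adiabatic: T₂/T₁ = (P₂/P₁)^((γ−1)/γ) ⇒ T₂ = 598×(0.140)^0.248 = 367 K; V₂ = 143 L.

367 K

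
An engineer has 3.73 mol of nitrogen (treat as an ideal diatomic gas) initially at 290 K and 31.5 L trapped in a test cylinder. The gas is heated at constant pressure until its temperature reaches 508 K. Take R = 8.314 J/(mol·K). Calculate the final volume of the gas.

55.2 L

P₁ = nRT₁/V₁ = 3.73×8.314×290/31.5 = 286 kPa.
Isobaric: P stays 286 kPa; V/T = const ⇒ T₂ = 508 K, V₂ = 55.2 L.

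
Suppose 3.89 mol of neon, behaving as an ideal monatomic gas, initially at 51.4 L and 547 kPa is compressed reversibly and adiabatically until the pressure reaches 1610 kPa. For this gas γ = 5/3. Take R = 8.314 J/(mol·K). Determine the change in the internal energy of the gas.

T₁ = P₁V₁/(nR) = 547×51.4/(3.89×8.314) = 869 K.
Adiabatic: T₂/T₁ = (P₂/P₁)^((γ−1)/γ) ⇒ T₂ = 869×(2.94)^0.400 = 1340 K; V₂ = 26.9 L.
For an ideal gas ΔU = nCvΔT with Cv = (3/2)R = 12.5 J/(mol·K).
ΔU = 3.89×12.5×(1340−869) = 22800 J.

22800 J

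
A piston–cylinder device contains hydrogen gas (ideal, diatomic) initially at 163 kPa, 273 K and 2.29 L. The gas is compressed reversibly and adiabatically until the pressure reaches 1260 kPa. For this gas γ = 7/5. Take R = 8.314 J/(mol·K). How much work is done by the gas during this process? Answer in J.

-741 J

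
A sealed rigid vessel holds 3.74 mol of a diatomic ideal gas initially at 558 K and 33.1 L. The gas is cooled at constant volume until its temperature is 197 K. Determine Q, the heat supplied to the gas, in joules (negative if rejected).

-28100 J

P₁ = nRT₁/V₁ = 3.74×8.314×558/33.1 = 524 kPa.
Isochoric: V stays 33.1 L; P/T = const ⇒ T₂ = 197 K, P₂ = 185 kPa.
W = 0 (no volume change).
ΔU = nCvΔT = 3.74×20.8×(197−558) = -28100 J.
Q = ΔU = -28100 J.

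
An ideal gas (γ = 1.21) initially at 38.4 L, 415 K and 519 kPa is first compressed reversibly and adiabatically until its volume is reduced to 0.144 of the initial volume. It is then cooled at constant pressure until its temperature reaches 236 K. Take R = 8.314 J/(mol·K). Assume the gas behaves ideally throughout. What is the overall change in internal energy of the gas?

-40900 J

n = P₁V₁/(RT₁) = 519×38.4/(8.314×415) = 5.78 mol.
Step 1 — Adiabatic: TV^(γ−1) = const ⇒ T₂ = 415×(6.94)^0.210 = 623 K; PV^γ = const ⇒ P₂ = 5410 kPa.
ΔU = nCvΔT = 5.78×39.6×(623−415) = 47700 J.
Q = 0 for an adiabatic process, so W = −ΔU = -47700 J.
State after step 1: P = 5410 kPa, V = 5.53 L, T = 623 K.
Step 2 — Isobaric: P stays 5410 kPa; V/T = const ⇒ T₂ = 236 K, V₂ = 2.09 L.
W = PΔV = 5410×(2.09−5.53) kPa·L = -18600 J.
ΔU = nCvΔT = 5.78×39.6×(236−623) = -88600 J.
Q = ΔU + W = nCpΔT = -107000 J.
Net over both steps: W = -66300 J, Q = -107000 J, ΔU = -40900 J.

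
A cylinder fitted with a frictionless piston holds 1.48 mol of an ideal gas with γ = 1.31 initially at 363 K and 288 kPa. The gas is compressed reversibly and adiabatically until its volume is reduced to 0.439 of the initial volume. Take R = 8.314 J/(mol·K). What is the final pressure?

847 kPa

V₁ = nRT₁/P₁ = 1.48×8.314×363/288 = 15.5 L.
Adiabatic: TV^(γ−1) = const ⇒ T₂ = 363×(2.28)^0.310 = 469 K; PV^γ = const ⇒ P₂ = 847 kPa.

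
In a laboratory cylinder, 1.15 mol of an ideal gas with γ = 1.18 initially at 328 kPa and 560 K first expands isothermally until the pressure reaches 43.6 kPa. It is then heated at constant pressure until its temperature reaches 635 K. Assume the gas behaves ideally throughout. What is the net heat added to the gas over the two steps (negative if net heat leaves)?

V₁ = nRT₁/P₁ = 1.15×8.314×560/328 = 16.3 L.
Step 1 — Isothermal: T stays 560 K; PV = const ⇒ V₂ = 123 L, P₂ = 43.6 kPa.
ΔU = 0 (ideal gas, T constant).
W = nRT ln(V₂/V₁) = 1.15×8.314×560×ln(7.52) = 10800 J.
Q = ΔU + W = 10800 J.
State after step 1: P = 43.6 kPa, V = 123 L, T = 560 K.
Step 2 — Isobaric: P stays 43.6 kPa; V/T = const ⇒ T₂ = 635 K, V₂ = 139 L.
W = PΔV = 43.6×(139−123) kPa·L = 717 J.
ΔU = nCvΔT = 1.15×46.2×(635−560) = 3980 J.
Q = ΔU + W = nCpΔT = 4700 J.
Net over both steps: W = 11500 J, Q = 15500 J, ΔU = 3980 J.

15500 J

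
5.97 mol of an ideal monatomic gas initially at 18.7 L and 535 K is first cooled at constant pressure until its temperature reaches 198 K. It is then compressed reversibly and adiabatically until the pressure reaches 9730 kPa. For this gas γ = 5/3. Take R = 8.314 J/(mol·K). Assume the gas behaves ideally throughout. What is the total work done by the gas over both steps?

-33800 J

P₁ = nRT₁/V₁ = 5.97×8.314×535/18.7 = 1420 kPa.
Step 1 — Isobaric: P stays 1420 kPa; V/T = const ⇒ T₂ = 198 K, V₂ = 6.92 L.
W = PΔV = 1420×(6.92−18.7) kPa·L = -16700 J.
ΔU = nCvΔT = 5.97×12.5×(198−535) = -25100 J.
Q = ΔU + W = nCpΔT = -41800 J.
State after step 1: P = 1420 kPa, V = 6.92 L, T = 198 K.
Step 2 — Adiabatic: T₂/T₁ = (P₂/P₁)^((γ−1)/γ) ⇒ T₂ = 198×(6.85)^0.400 = 428 K; V₂ = 2.18 L.
ΔU = nCvΔT = 5.97×12.5×(428−198) = 17100 J.
Q = 0 for an adiabatic process, so W = −ΔU = -17100 J.
Net over both steps: W = -33800 J, Q = -41800 J, ΔU = -8000 J.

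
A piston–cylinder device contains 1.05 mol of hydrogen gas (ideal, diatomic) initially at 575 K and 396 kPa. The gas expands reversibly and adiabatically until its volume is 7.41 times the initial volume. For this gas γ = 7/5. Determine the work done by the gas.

V₁ = nRT₁/P₁ = 1.05×8.314×575/396 = 12.7 L.
Adiabatic: TV^(γ−1) = const ⇒ T₂ = 575×(0.135)^0.400 = 258 K; PV^γ = const ⇒ P₂ = 24.0 kPa.
ΔU = nCvΔT = 1.05×20.8×(258−575) = -6920 J.
Q = 0 for an adiabatic process, so W = −ΔU = 6920 J.

6920 J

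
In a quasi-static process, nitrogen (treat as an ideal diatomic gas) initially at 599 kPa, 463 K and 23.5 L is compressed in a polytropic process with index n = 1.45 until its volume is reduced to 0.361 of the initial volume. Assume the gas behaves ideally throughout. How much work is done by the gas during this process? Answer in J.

-18200 J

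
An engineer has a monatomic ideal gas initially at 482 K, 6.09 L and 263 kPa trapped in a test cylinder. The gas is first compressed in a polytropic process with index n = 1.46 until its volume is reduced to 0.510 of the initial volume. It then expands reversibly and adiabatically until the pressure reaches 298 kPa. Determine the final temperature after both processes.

466 K

n = P₁V₁/(RT₁) = 263×6.09/(8.314×482) = 0.400 mol.
Step 1 — Polytropic n=1.46: T₂ = T₁(V₁/V₂)^(n−1) = 482×(1.96)^0.46 = 657 K; P₂ = P₁(V₁/V₂)^n = 703 kPa.
W = (P₁V₁−P₂V₂)/(n−1) = (263×6.09−703×3.11)/0.46 = -1260 J.
ΔU = nCvΔT = 0.400×12.5×(657−482) = 872 J.
Q = ΔU + W = -392 J.
State after step 1: P = 703 kPa, V = 3.11 L, T = 657 K.
Step 2 — Adiabatic: T₂/T₁ = (P₂/P₁)^((γ−1)/γ) ⇒ T₂ = 657×(0.424)^0.400 = 466 K; V₂ = 5.20 L.
ΔU = nCvΔT = 0.400×12.5×(466−657) = -951 J.
Q = 0 for an adiabatic process, so W = −ΔU = 951 J.
Net over both steps: W = -313 J, Q = -392 J, ΔU = -79.2 J.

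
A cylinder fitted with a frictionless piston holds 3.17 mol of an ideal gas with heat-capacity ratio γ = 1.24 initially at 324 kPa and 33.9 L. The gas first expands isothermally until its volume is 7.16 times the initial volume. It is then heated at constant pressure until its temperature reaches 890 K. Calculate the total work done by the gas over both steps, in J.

T₁ = P₁V₁/(nR) = 324×33.9/(3.17×8.314) = 417 K.
Step 1 — Isothermal: T stays 417 K; PV = const ⇒ V₂ = 243 L, P₂ = 45.3 kPa.
ΔU = 0 (ideal gas, T constant).
W = nRT ln(V₂/V₁) = 3.17×8.314×417×ln(7.16) = 21600 J.
Q = ΔU + W = 21600 J.
State after step 1: P = 45.3 kPa, V = 243 L, T = 417 K.
Step 2 — Isobaric: P stays 45.3 kPa; V/T = const ⇒ T₂ = 890 K, V₂ = 518 L.
W = PΔV = 45.3×(518−243) kPa·L = 12500 J.
ΔU = nCvΔT = 3.17×34.6×(890−417) = 52000 J.
Q = ΔU + W = nCpΔT = 64400 J.
Net over both steps: W = 34100 J, Q = 86100 J, ΔU = 52000 J.

34100 J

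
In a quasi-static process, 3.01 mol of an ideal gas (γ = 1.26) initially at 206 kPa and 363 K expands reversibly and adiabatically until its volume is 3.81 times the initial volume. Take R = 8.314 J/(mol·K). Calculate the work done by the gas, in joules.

10300 J

V₁ = nRT₁/P₁ = 3.01×8.314×363/206 = 44.1 L.
Adiabatic: TV^(γ−1) = const ⇒ T₂ = 363×(0.262)^0.260 = 256 K; PV^γ = const ⇒ P₂ = 38.2 kPa.
ΔU = nCvΔT = 3.01×32.0×(256−363) = -10300 J.
Q = 0 for an adiabatic process, so W = −ΔU = 10300 J.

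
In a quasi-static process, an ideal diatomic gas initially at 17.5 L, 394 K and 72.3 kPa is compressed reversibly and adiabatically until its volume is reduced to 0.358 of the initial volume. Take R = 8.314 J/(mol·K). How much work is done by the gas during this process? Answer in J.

n = P₁V₁/(RT₁) = 72.3×17.5/(8.314×394) = 0.386 mol.
Adiabatic: TV^(γ−1) = const ⇒ T₂ = 394×(2.79)^0.400 = 594 K; PV^γ = const ⇒ P₂ = 305 kPa.
ΔU = nCvΔT = 0.386×20.8×(594−394) = 1610 J.
Q = 0 for an adiabatic process, so W = −ΔU = -1610 J.

-1610 J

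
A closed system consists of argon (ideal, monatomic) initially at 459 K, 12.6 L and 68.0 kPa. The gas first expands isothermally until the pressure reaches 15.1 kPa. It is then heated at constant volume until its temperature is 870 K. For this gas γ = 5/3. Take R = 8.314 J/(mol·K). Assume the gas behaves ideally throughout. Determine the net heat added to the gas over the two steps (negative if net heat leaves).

2440 J

n = P₁V₁/(RT₁) = 68.0×12.6/(8.314×459) = 0.225 mol.
Step 1 — Isothermal: T stays 459 K; PV = const ⇒ V₂ = 56.7 L, P₂ = 15.1 kPa.
ΔU = 0 (ideal gas, T constant).
W = nRT ln(V₂/V₁) = 0.225×8.314×459×ln(4.50) = 1290 J.
Q = ΔU + W = 1290 J.
State after step 1: P = 15.1 kPa, V = 56.7 L, T = 459 K.
Step 2 — Isochoric: V stays 56.7 L; P/T = const ⇒ T₂ = 870 K, P₂ = 28.6 kPa.
W = 0 (no volume change).
ΔU = nCvΔT = 0.225×12.5×(870−459) = 1150 J.
Q = ΔU = 1150 J.
Net over both steps: W = 1290 J, Q = 2440 J, ΔU = 1150 J.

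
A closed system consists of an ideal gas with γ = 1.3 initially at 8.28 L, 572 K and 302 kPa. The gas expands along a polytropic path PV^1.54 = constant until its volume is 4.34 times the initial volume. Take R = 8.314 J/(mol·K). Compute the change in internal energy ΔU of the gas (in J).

-4560 J

n = P₁V₁/(RT₁) = 302×8.28/(8.314×572) = 0.526 mol.
Polytropic n=1.54: T₂ = T₁(V₁/V₂)^(n−1) = 572×(0.230)^0.54 = 259 K; P₂ = P₁(V₁/V₂)^n = 31.5 kPa.
For an ideal gas ΔU = nCvΔT with Cv = R/(γ−1) = 27.7 J/(mol·K).
ΔU = 0.526×27.7×(259−572) = -4560 J.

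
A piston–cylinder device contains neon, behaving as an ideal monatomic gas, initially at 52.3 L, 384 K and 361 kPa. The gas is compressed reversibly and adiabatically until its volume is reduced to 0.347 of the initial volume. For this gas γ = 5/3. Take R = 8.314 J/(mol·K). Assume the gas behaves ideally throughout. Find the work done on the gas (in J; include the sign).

29000 J

n = P₁V₁/(RT₁) = 361×52.3/(8.314×384) = 5.91 mol.
Adiabatic: TV^(γ−1) = const ⇒ T₂ = 384×(2.88)^0.667 = 778 K; PV^γ = const ⇒ P₂ = 2110 kPa.
ΔU = nCvΔT = 5.91×12.5×(778−384) = 29000 J.
Q = 0 for an adiabatic process, so W = −ΔU = -29000 J.
Work done on the gas = −W_by = 29000 J.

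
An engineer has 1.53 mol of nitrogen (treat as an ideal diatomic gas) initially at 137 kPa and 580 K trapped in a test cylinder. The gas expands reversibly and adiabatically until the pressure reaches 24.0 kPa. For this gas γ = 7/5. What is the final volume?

187 L

V₁ = nRT₁/P₁ = 1.53×8.314×580/137 = 53.9 L.
Adiabatic: T₂/T₁ = (P₂/P₁)^((γ−1)/γ) ⇒ T₂ = 580×(0.175)^0.286 = 353 K; V₂ = 187 L.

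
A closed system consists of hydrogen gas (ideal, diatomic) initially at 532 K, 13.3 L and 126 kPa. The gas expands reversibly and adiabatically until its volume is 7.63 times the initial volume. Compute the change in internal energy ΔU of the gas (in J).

n = P₁V₁/(RT₁) = 126×13.3/(8.314×532) = 0.379 mol.
Adiabatic: TV^(γ−1) = const ⇒ T₂ = 532×(0.131)^0.400 = 236 K; PV^γ = const ⇒ P₂ = 7.33 kPa.
For an ideal gas ΔU = nCvΔT with Cv = (5/2)R = 20.8 J/(mol·K).
ΔU = 0.379×20.8×(236−532) = -2330 J.

-2330 J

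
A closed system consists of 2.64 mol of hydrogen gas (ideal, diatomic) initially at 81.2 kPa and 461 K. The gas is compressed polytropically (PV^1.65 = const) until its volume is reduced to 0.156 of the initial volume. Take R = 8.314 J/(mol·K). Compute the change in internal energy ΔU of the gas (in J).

V₁ = nRT₁/P₁ = 2.64×8.314×461/81.2 = 125 L.
Polytropic n=1.65: T₂ = T₁(V₁/V₂)^(n−1) = 461×(6.41)^0.65 = 1540 K; P₂ = P₁(V₁/V₂)^n = 1740 kPa.
For an ideal gas ΔU = nCvΔT with Cv = (5/2)R = 20.8 J/(mol·K).
ΔU = 2.64×20.8×(1540−461) = 59300 J.

59300 J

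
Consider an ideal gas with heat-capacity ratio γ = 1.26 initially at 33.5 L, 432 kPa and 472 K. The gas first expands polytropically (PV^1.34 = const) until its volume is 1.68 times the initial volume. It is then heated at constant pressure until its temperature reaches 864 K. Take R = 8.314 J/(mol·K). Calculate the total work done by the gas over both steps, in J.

21200 J

n = P₁V₁/(RT₁) = 432×33.5/(8.314×472) = 3.69 mol.
Step 1 — Polytropic n=1.34: T₂ = T₁(V₁/V₂)^(n−1) = 472×(0.595)^0.34 = 396 K; P₂ = P₁(V₁/V₂)^n = 216 kPa.
W = (P₁V₁−P₂V₂)/(n−1) = (432×33.5−216×56.3)/0.34 = 6880 J.
ΔU = nCvΔT = 3.69×32.0×(396−472) = -9000 J.
Q = ΔU + W = -2120 J.
State after step 1: P = 216 kPa, V = 56.3 L, T = 396 K.
Step 2 — Isobaric: P stays 216 kPa; V/T = const ⇒ T₂ = 864 K, V₂ = 123 L.
W = PΔV = 216×(123−56.3) kPa·L = 14400 J.
ΔU = nCvΔT = 3.69×32.0×(864−396) = 55200 J.
Q = ΔU + W = nCpΔT = 69600 J.
Net over both steps: W = 21200 J, Q = 67500 J, ΔU = 46200 J.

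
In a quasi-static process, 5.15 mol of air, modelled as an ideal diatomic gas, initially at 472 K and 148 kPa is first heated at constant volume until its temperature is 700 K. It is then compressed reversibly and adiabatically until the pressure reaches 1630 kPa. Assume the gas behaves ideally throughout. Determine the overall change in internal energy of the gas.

V₁ = nRT₁/P₁ = 5.15×8.314×472/148 = 137 L.
Step 1 — Isochoric: V stays 137 L; P/T = const ⇒ T₂ = 700 K, P₂ = 219 kPa.
W = 0 (no volume change).
ΔU = nCvΔT = 5.15×20.8×(700−472) = 24400 J.
Q = ΔU = 24400 J.
State after step 1: P = 219 kPa, V = 137 L, T = 700 K.
Step 2 — Adiabatic: T₂/T₁ = (P₂/P₁)^((γ−1)/γ) ⇒ T₂ = 700×(7.43)^0.286 = 1240 K; V₂ = 32.6 L.
ΔU = nCvΔT = 5.15×20.8×(1240−700) = 57900 J.
Q = 0 for an adiabatic process, so W = −ΔU = -57900 J.
Net over both steps: W = -57900 J, Q = 24400 J, ΔU = 82400 J.

82400 J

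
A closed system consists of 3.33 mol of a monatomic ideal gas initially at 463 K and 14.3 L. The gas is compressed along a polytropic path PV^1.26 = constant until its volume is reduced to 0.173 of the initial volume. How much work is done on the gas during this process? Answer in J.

P₁ = nRT₁/V₁ = 3.33×8.314×463/14.3 = 896 kPa.
Polytropic n=1.26: T₂ = T₁(V₁/V₂)^(n−1) = 463×(5.78)^0.26 = 731 K; P₂ = P₁(V₁/V₂)^n = 8180 kPa.
W = (P₁V₁−P₂V₂)/(n−1) = (896×14.3−8180×2.47)/0.26 = -28500 J.
Work done on the gas = −W_by = 28500 J.

28500 J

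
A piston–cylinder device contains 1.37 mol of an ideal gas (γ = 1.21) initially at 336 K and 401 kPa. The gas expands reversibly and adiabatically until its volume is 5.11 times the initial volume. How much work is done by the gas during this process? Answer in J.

5290 J

V₁ = nRT₁/P₁ = 1.37×8.314×336/401 = 9.54 L.
Adiabatic: TV^(γ−1) = const ⇒ T₂ = 336×(0.196)^0.210 = 239 K; PV^γ = const ⇒ P₂ = 55.7 kPa.
ΔU = nCvΔT = 1.37×39.6×(239−336) = -5290 J.
Q = 0 for an adiabatic process, so W = −ΔU = 5290 J.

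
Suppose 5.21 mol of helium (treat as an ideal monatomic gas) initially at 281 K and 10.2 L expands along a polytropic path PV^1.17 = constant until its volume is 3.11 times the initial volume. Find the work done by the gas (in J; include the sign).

P₁ = nRT₁/V₁ = 5.21×8.314×281/10.2 = 1190 kPa.
Polytropic n=1.17: T₂ = T₁(V₁/V₂)^(n−1) = 281×(0.322)^0.17 = 232 K; P₂ = P₁(V₁/V₂)^n = 316 kPa.
W = (P₁V₁−P₂V₂)/(n−1) = (1190×10.2−316×31.7)/0.17 = 12600 J.

12600 J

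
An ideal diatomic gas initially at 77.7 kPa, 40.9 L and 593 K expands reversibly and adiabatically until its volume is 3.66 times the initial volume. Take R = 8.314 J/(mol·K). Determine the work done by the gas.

3220 J

n = P₁V₁/(RT₁) = 77.7×40.9/(8.314×593) = 0.645 mol.
Adiabatic: TV^(γ−1) = const ⇒ T₂ = 593×(0.273)^0.400 = 353 K; PV^γ = const ⇒ P₂ = 12.6 kPa.
ΔU = nCvΔT = 0.645×20.8×(353−593) = -3220 J.
Q = 0 for an adiabatic process, so W = −ΔU = 3220 J.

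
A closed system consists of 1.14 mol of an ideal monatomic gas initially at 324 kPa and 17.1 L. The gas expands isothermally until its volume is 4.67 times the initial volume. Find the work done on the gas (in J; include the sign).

T₁ = P₁V₁/(nR) = 324×17.1/(1.14×8.314) = 585 K.
Isothermal: T stays 585 K; PV = const ⇒ V₂ = 79.9 L, P₂ = 69.4 kPa.
W = nRT ln(V₂/V₁) = 1.14×8.314×585×ln(4.67) = 8540 J.
Work done on the gas = −W_by = -8540 J.

-8540 J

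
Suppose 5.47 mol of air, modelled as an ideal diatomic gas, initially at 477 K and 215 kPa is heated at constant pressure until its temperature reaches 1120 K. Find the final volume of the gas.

V₁ = nRT₁/P₁ = 5.47×8.314×477/215 = 101 L.
Isobaric: P stays 215 kPa; V/T = const ⇒ T₂ = 1120 K, V₂ = 237 L.

237 L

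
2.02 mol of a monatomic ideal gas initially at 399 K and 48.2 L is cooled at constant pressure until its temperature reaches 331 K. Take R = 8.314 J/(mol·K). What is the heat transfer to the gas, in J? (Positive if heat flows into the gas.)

P₁ = nRT₁/V₁ = 2.02×8.314×399/48.2 = 139 kPa.
Isobaric: P stays 139 kPa; V/T = const ⇒ T₂ = 331 K, V₂ = 40.0 L.
W = PΔV = 139×(40.0−48.2) kPa·L = -1140 J.
ΔU = nCvΔT = 2.02×12.5×(331−399) = -1710 J.
Q = ΔU + W = nCpΔT = -2860 J.

-2860 J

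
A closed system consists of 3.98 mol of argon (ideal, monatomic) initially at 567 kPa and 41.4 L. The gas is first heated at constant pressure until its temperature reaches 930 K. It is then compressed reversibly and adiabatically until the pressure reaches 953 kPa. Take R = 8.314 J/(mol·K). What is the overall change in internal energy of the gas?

21600 J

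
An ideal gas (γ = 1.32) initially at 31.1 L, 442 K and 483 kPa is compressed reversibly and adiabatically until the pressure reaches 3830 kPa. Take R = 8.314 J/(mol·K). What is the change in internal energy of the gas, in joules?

30600 J

n = P₁V₁/(RT₁) = 483×31.1/(8.314×442) = 4.09 mol.
Adiabatic: T₂/T₁ = (P₂/P₁)^((γ−1)/γ) ⇒ T₂ = 442×(7.93)^0.242 = 730 K; V₂ = 6.48 L.
For an ideal gas ΔU = nCvΔT with Cv = R/(γ−1) = 26.0 J/(mol·K).
ΔU = 4.09×26.0×(730−442) = 30600 J.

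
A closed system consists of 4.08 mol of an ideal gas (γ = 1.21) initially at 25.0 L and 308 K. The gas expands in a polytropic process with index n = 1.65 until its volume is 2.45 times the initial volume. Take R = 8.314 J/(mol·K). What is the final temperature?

P₁ = nRT₁/V₁ = 4.08×8.314×308/25.0 = 418 kPa.
Polytropic n=1.65: T₂ = T₁(V₁/V₂)^(n−1) = 308×(0.408)^0.65 = 172 K; P₂ = P₁(V₁/V₂)^n = 95.3 kPa.

172 K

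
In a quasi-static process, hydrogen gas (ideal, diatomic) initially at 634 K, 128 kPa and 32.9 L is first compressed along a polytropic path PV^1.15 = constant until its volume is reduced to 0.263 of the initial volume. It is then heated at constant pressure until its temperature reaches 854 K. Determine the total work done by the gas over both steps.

-5700 J

n = P₁V₁/(RT₁) = 128×32.9/(8.314×634) = 0.799 mol.
Step 1 — Polytropic n=1.15: T₂ = T₁(V₁/V₂)^(n−1) = 634×(3.80)^0.15 = 775 K; P₂ = P₁(V₁/V₂)^n = 595 kPa.
W = (P₁V₁−P₂V₂)/(n−1) = (128×32.9−595×8.65)/0.15 = -6230 J.
ΔU = nCvΔT = 0.799×20.8×(775−634) = 2340 J.
Q = ΔU + W = -3890 J.
State after step 1: P = 595 kPa, V = 8.65 L, T = 775 K.
Step 2 — Isobaric: P stays 595 kPa; V/T = const ⇒ T₂ = 854 K, V₂ = 9.54 L.
W = PΔV = 595×(9.54−8.65) kPa·L = 527 J.
ΔU = nCvΔT = 0.799×20.8×(854−775) = 1320 J.
Q = ΔU + W = nCpΔT = 1850 J.
Net over both steps: W = -5700 J, Q = -2050 J, ΔU = 3650 J.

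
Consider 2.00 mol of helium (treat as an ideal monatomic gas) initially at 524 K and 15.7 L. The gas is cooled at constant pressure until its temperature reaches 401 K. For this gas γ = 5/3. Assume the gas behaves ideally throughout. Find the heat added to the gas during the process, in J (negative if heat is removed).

-5110 J

P₁ = nRT₁/V₁ = 2.00×8.314×524/15.7 = 555 kPa.
Isobaric: P stays 555 kPa; V/T = const ⇒ T₂ = 401 K, V₂ = 12.0 L.
W = PΔV = 555×(12.0−15.7) kPa·L = -2050 J.
ΔU = nCvΔT = 2.00×12.5×(401−524) = -3070 J.
Q = ΔU + W = nCpΔT = -5110 J.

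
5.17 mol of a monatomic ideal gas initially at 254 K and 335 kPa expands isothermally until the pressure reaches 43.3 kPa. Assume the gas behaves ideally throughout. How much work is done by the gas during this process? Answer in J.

22300 J

V₁ = nRT₁/P₁ = 5.17×8.314×254/335 = 32.6 L.
Isothermal: T stays 254 K; PV = const ⇒ V₂ = 252 L, P₂ = 43.3 kPa.
W = nRT ln(V₂/V₁) = 5.17×8.314×254×ln(7.74) = 22300 J.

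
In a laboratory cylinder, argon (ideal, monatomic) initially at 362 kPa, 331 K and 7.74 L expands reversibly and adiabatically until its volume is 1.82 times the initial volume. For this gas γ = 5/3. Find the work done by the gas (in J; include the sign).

n = P₁V₁/(RT₁) = 362×7.74/(8.314×331) = 1.02 mol.
Adiabatic: TV^(γ−1) = const ⇒ T₂ = 331×(0.549)^0.667 = 222 K; PV^γ = const ⇒ P₂ = 133 kPa.
ΔU = nCvΔT = 1.02×12.5×(222−331) = -1380 J.
Q = 0 for an adiabatic process, so W = −ΔU = 1380 J.

1380 J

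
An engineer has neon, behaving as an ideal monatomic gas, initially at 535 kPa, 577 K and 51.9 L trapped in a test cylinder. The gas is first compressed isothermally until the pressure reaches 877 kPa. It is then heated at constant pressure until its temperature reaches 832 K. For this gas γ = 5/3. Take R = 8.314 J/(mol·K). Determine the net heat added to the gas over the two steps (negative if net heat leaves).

17000 J

n = P₁V₁/(RT₁) = 535×51.9/(8.314×577) = 5.79 mol.
Step 1 — Isothermal: T stays 577 K; PV = const ⇒ V₂ = 31.7 L, P₂ = 877 kPa.
ΔU = 0 (ideal gas, T constant).
W = nRT ln(V₂/V₁) = 5.79×8.314×577×ln(0.610) = -13700 J.
Q = ΔU + W = -13700 J.
State after step 1: P = 877 kPa, V = 31.7 L, T = 577 K.
Step 2 — Isobaric: P stays 877 kPa; V/T = const ⇒ T₂ = 832 K, V₂ = 45.7 L.
W = PΔV = 877×(45.7−31.7) kPa·L = 12300 J.
ΔU = nCvΔT = 5.79×12.5×(832−577) = 18400 J.
Q = ΔU + W = nCpΔT = 30700 J.
Net over both steps: W = -1450 J, Q = 17000 J, ΔU = 18400 J.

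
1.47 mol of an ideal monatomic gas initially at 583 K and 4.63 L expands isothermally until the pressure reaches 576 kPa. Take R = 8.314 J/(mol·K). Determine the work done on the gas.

P₁ = nRT₁/V₁ = 1.47×8.314×583/4.63 = 1540 kPa.
Isothermal: T stays 583 K; PV = const ⇒ V₂ = 12.4 L, P₂ = 576 kPa.
W = nRT ln(V₂/V₁) = 1.47×8.314×583×ln(2.67) = 7000 J.
Work done on the gas = −W_by = -7000 J.

-7000 J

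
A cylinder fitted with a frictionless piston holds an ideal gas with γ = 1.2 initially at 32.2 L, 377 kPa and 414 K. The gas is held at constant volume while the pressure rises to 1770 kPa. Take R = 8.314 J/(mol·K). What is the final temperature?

1940 K

Isochoric: V stays 32.2 L; P/T = const ⇒ T₂ = 1940 K, P₂ = 1770 kPa.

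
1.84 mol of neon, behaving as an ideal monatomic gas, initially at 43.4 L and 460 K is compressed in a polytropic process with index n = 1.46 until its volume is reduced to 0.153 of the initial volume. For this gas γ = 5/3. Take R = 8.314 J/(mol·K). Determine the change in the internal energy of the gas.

14500 J

P₁ = nRT₁/V₁ = 1.84×8.314×460/43.4 = 162 kPa.
Polytropic n=1.46: T₂ = T₁(V₁/V₂)^(n−1) = 460×(6.54)^0.46 = 1090 K; P₂ = P₁(V₁/V₂)^n = 2510 kPa.
For an ideal gas ΔU = nCvΔT with Cv = (3/2)R = 12.5 J/(mol·K).
ΔU = 1.84×12.5×(1090−460) = 14500 J.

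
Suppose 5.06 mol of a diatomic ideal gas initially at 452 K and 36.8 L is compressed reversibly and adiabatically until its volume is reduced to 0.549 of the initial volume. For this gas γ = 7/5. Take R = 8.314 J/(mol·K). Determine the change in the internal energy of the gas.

12900 J

P₁ = nRT₁/V₁ = 5.06×8.314×452/36.8 = 517 kPa.
Adiabatic: TV^(γ−1) = const ⇒ T₂ = 452×(1.82)^0.400 = 575 K; PV^γ = const ⇒ P₂ = 1200 kPa.
For an ideal gas ΔU = nCvΔT with Cv = (5/2)R = 20.8 J/(mol·K).
ΔU = 5.06×20.8×(575−452) = 12900 J.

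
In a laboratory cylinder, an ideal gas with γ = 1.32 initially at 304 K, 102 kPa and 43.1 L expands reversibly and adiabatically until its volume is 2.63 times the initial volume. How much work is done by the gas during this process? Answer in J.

n = P₁V₁/(RT₁) = 102×43.1/(8.314×304) = 1.74 mol.
Adiabatic: TV^(γ−1) = const ⇒ T₂ = 304×(0.380)^0.320 = 223 K; PV^γ = const ⇒ P₂ = 28.5 kPa.
ΔU = nCvΔT = 1.74×26.0×(223−304) = -3660 J.
Q = 0 for an adiabatic process, so W = −ΔU = 3660 J.

3660 J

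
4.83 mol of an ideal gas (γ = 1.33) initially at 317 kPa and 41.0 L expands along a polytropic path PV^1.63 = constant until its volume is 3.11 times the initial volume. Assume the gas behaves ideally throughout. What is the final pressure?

49.9 kPa

T₁ = P₁V₁/(nR) = 317×41.0/(4.83×8.314) = 324 K.
Polytropic n=1.63: T₂ = T₁(V₁/V₂)^(n−1) = 324×(0.322)^0.63 = 158 K; P₂ = P₁(V₁/V₂)^n = 49.9 kPa.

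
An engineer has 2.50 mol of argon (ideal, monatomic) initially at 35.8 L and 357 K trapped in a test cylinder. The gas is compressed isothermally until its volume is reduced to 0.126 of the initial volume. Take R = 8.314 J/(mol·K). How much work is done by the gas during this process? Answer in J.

-15400 J

P₁ = nRT₁/V₁ = 2.50×8.314×357/35.8 = 207 kPa.
Isothermal: T stays 357 K; PV = const ⇒ V₂ = 4.51 L, P₂ = 1640 kPa.
W = nRT ln(V₂/V₁) = 2.50×8.314×357×ln(0.126) = -15400 J.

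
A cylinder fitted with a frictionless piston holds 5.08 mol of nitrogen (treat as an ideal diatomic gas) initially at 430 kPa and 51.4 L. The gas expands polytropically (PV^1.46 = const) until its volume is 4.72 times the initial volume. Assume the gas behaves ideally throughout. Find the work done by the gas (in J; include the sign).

24500 J

T₁ = P₁V₁/(nR) = 430×51.4/(5.08×8.314) = 523 K.
Polytropic n=1.46: T₂ = T₁(V₁/V₂)^(n−1) = 523×(0.212)^0.46 = 256 K; P₂ = P₁(V₁/V₂)^n = 44.6 kPa.
W = (P₁V₁−P₂V₂)/(n−1) = (430×51.4−44.6×243)/0.46 = 24500 J.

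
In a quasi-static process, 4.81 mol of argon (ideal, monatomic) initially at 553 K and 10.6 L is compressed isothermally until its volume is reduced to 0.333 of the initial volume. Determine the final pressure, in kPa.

6270 kPa

P₁ = nRT₁/V₁ = 4.81×8.314×553/10.6 = 2090 kPa.
Isothermal: T stays 553 K; PV = const ⇒ V₂ = 3.53 L, P₂ = 6270 kPa.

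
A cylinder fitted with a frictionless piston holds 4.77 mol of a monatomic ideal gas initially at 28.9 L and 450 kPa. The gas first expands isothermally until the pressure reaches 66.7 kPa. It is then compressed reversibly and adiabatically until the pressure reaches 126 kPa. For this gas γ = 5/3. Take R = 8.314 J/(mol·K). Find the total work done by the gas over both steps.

T₁ = P₁V₁/(nR) = 450×28.9/(4.77×8.314) = 328 K.
Step 1 — Isothermal: T stays 328 K; PV = const ⇒ V₂ = 195 L, P₂ = 66.7 kPa.
ΔU = 0 (ideal gas, T constant).
W = nRT ln(V₂/V₁) = 4.77×8.314×328×ln(6.75) = 24800 J.
Q = ΔU + W = 24800 J.
State after step 1: P = 66.7 kPa, V = 195 L, T = 328 K.
Step 2 — Adiabatic: T₂/T₁ = (P₂/P₁)^((γ−1)/γ) ⇒ T₂ = 328×(1.89)^0.400 = 423 K; V₂ = 133 L.
ΔU = nCvΔT = 4.77×12.5×(423−328) = 5650 J.
Q = 0 for an adiabatic process, so W = −ΔU = -5650 J.
Net over both steps: W = 19200 J, Q = 24800 J, ΔU = 5650 J.

19200 J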